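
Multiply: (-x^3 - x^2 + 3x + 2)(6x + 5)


Distribute each term of the first polynomial:
  (-x^3)(6x + 5) = -6x^4 - 5x^3
  (-x^2)(6x + 5) = -6x^3 - 5x^2
  (3x)(6x + 5) = 18x^2 + 15x
  (2)(6x + 5) = 12x + 10
Sum: -6x^4 - 11x^3 + 13x^2 + 27x + 10


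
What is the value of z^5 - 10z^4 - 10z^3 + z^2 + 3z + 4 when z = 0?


Using direct substitution:
  1 * (0)^5 = 0
  -10 * (0)^4 = 0
  -10 * (0)^3 = 0
  1 * (0)^2 = 0
  3 * (0)^1 = 0
  constant: 4
Sum = 0 + 0 + 0 + 0 + 0 + 4 = 4


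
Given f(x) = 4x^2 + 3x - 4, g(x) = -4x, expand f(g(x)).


Substitute g(x) into f:
f(g(x)) = 4*(-4x)^2 + 3*(-4x) + (-4)
(-4x)^2 = 16x^2
Expand and combine: 64x^2 - 12x - 4


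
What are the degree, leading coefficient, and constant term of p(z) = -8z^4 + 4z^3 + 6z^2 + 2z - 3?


Highest power of z is 4, with coefficient -8. Constant term is -3.
Degree = 4, leading coefficient = -8, constant term = -3


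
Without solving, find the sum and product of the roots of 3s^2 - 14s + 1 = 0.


For as^2+bs+c=0: sum = -b/a, product = c/a.
a=3, b=-14, c=1
Sum = -(-14)/3 = 14/3
Product = (1)/3 = 1/3


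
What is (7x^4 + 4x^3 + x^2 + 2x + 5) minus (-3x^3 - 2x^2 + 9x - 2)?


Distribute the minus sign:
  (7x^4 + 4x^3 + x^2 + 2x + 5)
- (-3x^3 - 2x^2 + 9x - 2)
Negate second polynomial: 3x^3 + 2x^2 - 9x + 2
Add: 7x^4 + 7x^3 + 3x^2 - 7x + 7


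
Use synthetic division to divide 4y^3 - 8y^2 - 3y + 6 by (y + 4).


Synthetic division with c = -4. Coefficients: 4, -8, -3, 6
Bring down 4.
  4 * -4 = -16; -16 - 8 = -24
  -24 * -4 = 96; 96 - 3 = 93
  93 * -4 = -372; -372 + 6 = -366
Quotient: 4y^2 - 24y + 93, Remainder: -366


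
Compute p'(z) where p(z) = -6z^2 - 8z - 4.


Apply the power rule term by term:
  d/dz(-6z^2) = -12z
  d/dz(-8z) = -8
  d/dz(-4) = 0
p'(z) = -12z - 8


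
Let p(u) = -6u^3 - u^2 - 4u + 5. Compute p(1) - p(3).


p(1) = -6
p(3) = -178
p(1) - p(3) = -6 + 178 = 172


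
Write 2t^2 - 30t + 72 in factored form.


Roots satisfy r1 + r2 = -b/a = 15 and r1*r2 = c/a = 36.
So r1 = 12, r2 = 3.
2t^2 - 30t + 72 = 2(t - r1)(t - r2) = 2(t - 12)(t - 3)


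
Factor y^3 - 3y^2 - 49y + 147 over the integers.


Try integer roots (divisors of 147). y=3: p(3)=0.
Divide out (y - 3): quotient is y^2 - 49.
Factor the quadratic: (y + 7)(y - 7)
Result: (y - 3)(y + 7)(y - 7)


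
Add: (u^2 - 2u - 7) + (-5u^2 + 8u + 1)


Align terms by degree and add:
  u^2 - 2u - 7
  -5u^2 + 8u + 1
= -4u^2 + 6u - 6


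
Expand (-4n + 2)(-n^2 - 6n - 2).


Distribute each term of the first polynomial:
  (-4n)(-n^2 - 6n - 2) = 4n^3 + 24n^2 + 8n
  (2)(-n^2 - 6n - 2) = -2n^2 - 12n - 4
Sum: 4n^3 + 22n^2 - 4n - 4


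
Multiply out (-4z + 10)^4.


Expand (-4z + 10)^4 by repeated multiplication:
  (-4z + 10)^2 = 16z^2 - 80z + 100
  (-4z + 10)^3 = -64z^3 + 480z^2 - 1200z + 1000
= 256z^4 - 2560z^3 + 9600z^2 - 16000z + 10000


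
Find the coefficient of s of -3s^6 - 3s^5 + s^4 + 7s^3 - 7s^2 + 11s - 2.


Read off the coefficient of s: 11


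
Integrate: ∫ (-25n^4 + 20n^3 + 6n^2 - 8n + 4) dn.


Reverse power rule on each term:
  ∫ -25n^4 dn = -5n^5
  ∫ 20n^3 dn = 5n^4
  ∫ 6n^2 dn = 2n^3
  ∫ -8n dn = -4n^2
  ∫ 4 dn = 4n
F(n) = -5n^5 + 5n^4 + 2n^3 - 4n^2 + 4n + C


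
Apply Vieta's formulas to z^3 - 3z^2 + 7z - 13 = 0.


Monic cubic z^3+bz^2+cz+d=0: sum=-b, pairwise sum=c, product=-d.
b=-3, c=7, d=-13
r1+r2+r3 = 3
r1r2+r1r3+r2r3 = 7
r1r2r3 = 13


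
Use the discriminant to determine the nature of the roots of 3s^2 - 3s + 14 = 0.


D = b^2 - 4ac = (-3)^2 - 4(3)(14) = 9 - 168 = -159
Since D < 0: two complex conjugate roots (no real roots)


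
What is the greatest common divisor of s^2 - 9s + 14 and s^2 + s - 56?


Factor each:
  s^2 - 9s + 14 = (s - 7)(s - 2)
  s^2 + s - 56 = (s - 7)(s + 8)
Common monic factor: s - 7


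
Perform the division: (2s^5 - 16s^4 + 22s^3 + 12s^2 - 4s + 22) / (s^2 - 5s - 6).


(2s^5 - 16s^4 + 22s^3 + 12s^2 - 4s + 22) / (s^2 - 5s - 6)
Step 1: 2s^3 * (s^2 - 5s - 6) = 2s^5 - 10s^4 - 12s^3; subtract.
Step 2: -6s^2 * (s^2 - 5s - 6) = -6s^4 + 30s^3 + 36s^2; subtract.
Step 3: 4s * (s^2 - 5s - 6) = 4s^3 - 20s^2 - 24s; subtract.
Step 4: -4 * (s^2 - 5s - 6) = -4s^2 + 20s + 24; subtract.
Quotient: 2s^3 - 6s^2 + 4s - 4, Remainder: -2


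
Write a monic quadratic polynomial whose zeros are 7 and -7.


p(x) = (x - 7)(x + 7)
Expand: x^2 - 49


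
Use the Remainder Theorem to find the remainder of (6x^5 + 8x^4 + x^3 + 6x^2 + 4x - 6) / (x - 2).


By the Remainder Theorem, the remainder equals p(2):
  6*(2)^5 = 192
  8*(2)^4 = 128
  1*(2)^3 = 8
  6*(2)^2 = 24
  4*(2)^1 = 8
  constant: -6
Sum: 192 + 128 + 8 + 24 + 8 - 6 = 354


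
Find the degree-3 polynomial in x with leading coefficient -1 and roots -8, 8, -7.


p(x) = -(x + 8)(x - 8)(x + 7)
Expand: -x^3 - 7x^2 + 64x + 448


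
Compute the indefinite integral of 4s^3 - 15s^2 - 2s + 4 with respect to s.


Reverse power rule on each term:
  ∫ 4s^3 ds = s^4
  ∫ -15s^2 ds = -5s^3
  ∫ -2s ds = -s^2
  ∫ 4 ds = 4s
F(s) = s^4 - 5s^3 - s^2 + 4s + C


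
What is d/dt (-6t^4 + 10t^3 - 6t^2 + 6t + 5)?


Apply the power rule term by term:
  d/dt(-6t^4) = -24t^3
  d/dt(10t^3) = 30t^2
  d/dt(-6t^2) = -12t
  d/dt(6t) = 6
  d/dt(5) = 0
p'(t) = -24t^3 + 30t^2 - 12t + 6


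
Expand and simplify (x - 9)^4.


Expand (x - 9)^4 by repeated multiplication:
  (x - 9)^2 = x^2 - 18x + 81
  (x - 9)^3 = x^3 - 27x^2 + 243x - 729
= x^4 - 36x^3 + 486x^2 - 2916x + 6561


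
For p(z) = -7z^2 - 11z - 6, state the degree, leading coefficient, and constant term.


Highest power of z is 2, with coefficient -7. Constant term is -6.
Degree = 2, leading coefficient = -7, constant term = -6


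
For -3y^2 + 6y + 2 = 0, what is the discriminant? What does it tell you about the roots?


D = b^2 - 4ac = (6)^2 - 4(-3)(2) = 36 + 24 = 60
Since D > 0: two distinct irrational roots


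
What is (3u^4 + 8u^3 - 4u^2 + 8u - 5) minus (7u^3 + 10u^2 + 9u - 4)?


Distribute the minus sign:
  (3u^4 + 8u^3 - 4u^2 + 8u - 5)
- (7u^3 + 10u^2 + 9u - 4)
Negate second polynomial: -7u^3 - 10u^2 - 9u + 4
Add: 3u^4 + u^3 - 14u^2 - u - 1


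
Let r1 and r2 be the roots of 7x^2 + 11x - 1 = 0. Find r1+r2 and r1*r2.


For ax^2+bx+c=0: sum = -b/a, product = c/a.
a=7, b=11, c=-1
Sum = -(11)/7 = -11/7
Product = (-1)/7 = -1/7


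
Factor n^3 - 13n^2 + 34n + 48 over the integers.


Try integer roots (divisors of 48). n=6: p(6)=0.
Divide out (n - 6): quotient is n^2 - 7n - 8.
Factor the quadratic: (n - 8)(n + 1)
Result: (n - 6)(n - 8)(n + 1)


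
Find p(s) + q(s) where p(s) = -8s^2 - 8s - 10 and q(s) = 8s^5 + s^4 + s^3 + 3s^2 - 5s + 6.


Align terms by degree and add:
  -8s^2 - 8s - 10
+ 8s^5 + s^4 + s^3 + 3s^2 - 5s + 6
= 8s^5 + s^4 + s^3 - 5s^2 - 13s - 4


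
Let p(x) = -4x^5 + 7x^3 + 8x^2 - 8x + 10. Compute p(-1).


Using direct substitution:
  -4 * (-1)^5 = 4
  0 * (-1)^4 = 0
  7 * (-1)^3 = -7
  8 * (-1)^2 = 8
  -8 * (-1)^1 = 8
  constant: 10
Sum = 4 + 0 - 7 + 8 + 8 + 10 = 23


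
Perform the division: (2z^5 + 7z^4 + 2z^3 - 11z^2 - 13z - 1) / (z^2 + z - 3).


(2z^5 + 7z^4 + 2z^3 - 11z^2 - 13z - 1) / (z^2 + z - 3)
Step 1: 2z^3 * (z^2 + z - 3) = 2z^5 + 2z^4 - 6z^3; subtract.
Step 2: 5z^2 * (z^2 + z - 3) = 5z^4 + 5z^3 - 15z^2; subtract.
Step 3: 3z * (z^2 + z - 3) = 3z^3 + 3z^2 - 9z; subtract.
Step 4: 1 * (z^2 + z - 3) = z^2 + z - 3; subtract.
Quotient: 2z^3 + 5z^2 + 3z + 1, Remainder: -5z + 2


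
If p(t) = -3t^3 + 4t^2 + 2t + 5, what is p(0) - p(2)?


p(0) = 5
p(2) = 1
p(0) - p(2) = 5 - 1 = 4


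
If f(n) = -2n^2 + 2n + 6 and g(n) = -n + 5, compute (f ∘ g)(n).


Substitute g(n) into f:
f(g(n)) = -2*(-n + 5)^2 + 2*(-n + 5) + 6
(-n + 5)^2 = n^2 - 10n + 25
Expand and combine: -2n^2 + 18n - 34


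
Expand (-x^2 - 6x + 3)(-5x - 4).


Distribute each term of the first polynomial:
  (-x^2)(-5x - 4) = 5x^3 + 4x^2
  (-6x)(-5x - 4) = 30x^2 + 24x
  (3)(-5x - 4) = -15x - 12
Sum: 5x^3 + 34x^2 + 9x - 12


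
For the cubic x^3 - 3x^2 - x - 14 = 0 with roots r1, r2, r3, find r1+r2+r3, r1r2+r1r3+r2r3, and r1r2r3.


Monic cubic x^3+bx^2+cx+d=0: sum=-b, pairwise sum=c, product=-d.
b=-3, c=-1, d=-14
r1+r2+r3 = 3
r1r2+r1r3+r2r3 = -1
r1r2r3 = 14


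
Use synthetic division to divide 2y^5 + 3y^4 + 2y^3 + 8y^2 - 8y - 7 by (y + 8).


Synthetic division with c = -8. Coefficients: 2, 3, 2, 8, -8, -7
Bring down 2.
  2 * -8 = -16; -16 + 3 = -13
  -13 * -8 = 104; 104 + 2 = 106
  106 * -8 = -848; -848 + 8 = -840
  -840 * -8 = 6720; 6720 - 8 = 6712
  6712 * -8 = -53696; -53696 - 7 = -53703
Quotient: 2y^4 - 13y^3 + 106y^2 - 840y + 6712, Remainder: -53703


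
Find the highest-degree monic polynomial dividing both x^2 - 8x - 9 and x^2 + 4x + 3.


Factor each:
  x^2 - 8x - 9 = (x + 1)(x - 9)
  x^2 + 4x + 3 = (x + 1)(x + 3)
Common monic factor: x + 1


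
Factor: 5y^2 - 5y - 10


Roots satisfy r1 + r2 = -b/a = 1 and r1*r2 = c/a = -2.
So r1 = 2, r2 = -1.
5y^2 - 5y - 10 = 5(y - r1)(y - r2) = 5(y - 2)(y + 1)


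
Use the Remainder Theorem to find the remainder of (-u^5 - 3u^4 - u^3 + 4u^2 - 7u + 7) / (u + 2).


By the Remainder Theorem, the remainder equals p(-2):
  -1*(-2)^5 = 32
  -3*(-2)^4 = -48
  -1*(-2)^3 = 8
  4*(-2)^2 = 16
  -7*(-2)^1 = 14
  constant: 7
Sum: 32 - 48 + 8 + 16 + 14 + 7 = 29


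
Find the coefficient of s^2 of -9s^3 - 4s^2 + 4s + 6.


Read off the coefficient of s^2: -4


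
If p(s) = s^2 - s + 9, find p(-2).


Using direct substitution:
  1 * (-2)^2 = 4
  -1 * (-2)^1 = 2
  constant: 9
Sum = 4 + 2 + 9 = 15


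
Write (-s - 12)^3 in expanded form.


Expand (-s - 12)^3 by repeated multiplication:
  (-s - 12)^2 = s^2 + 24s + 144
= -s^3 - 36s^2 - 432s - 1728


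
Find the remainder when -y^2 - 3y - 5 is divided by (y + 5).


By the Remainder Theorem, the remainder equals p(-5):
  -1*(-5)^2 = -25
  -3*(-5)^1 = 15
  constant: -5
Sum: -25 + 15 - 5 = -15


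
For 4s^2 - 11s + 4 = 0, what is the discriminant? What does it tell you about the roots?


D = b^2 - 4ac = (-11)^2 - 4(4)(4) = 121 - 64 = 57
Since D > 0: two distinct irrational roots


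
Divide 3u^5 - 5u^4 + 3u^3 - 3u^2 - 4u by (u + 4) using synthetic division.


Synthetic division with c = -4. Coefficients: 3, -5, 3, -3, -4, 0
Bring down 3.
  3 * -4 = -12; -12 - 5 = -17
  -17 * -4 = 68; 68 + 3 = 71
  71 * -4 = -284; -284 - 3 = -287
  -287 * -4 = 1148; 1148 - 4 = 1144
  1144 * -4 = -4576; -4576 + 0 = -4576
Quotient: 3u^4 - 17u^3 + 71u^2 - 287u + 1144, Remainder: -4576


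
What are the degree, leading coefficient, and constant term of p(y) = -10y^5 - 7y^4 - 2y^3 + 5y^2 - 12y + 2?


Highest power of y is 5, with coefficient -10. Constant term is 2.
Degree = 5, leading coefficient = -10, constant term = 2


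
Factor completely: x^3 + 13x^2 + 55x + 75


Try integer roots (divisors of 75). x=-3: p(-3)=0.
Divide out (x + 3): quotient is x^2 + 10x + 25.
Factor the quadratic: (x + 5)(x + 5)
Result: (x + 3)(x + 5)(x + 5)


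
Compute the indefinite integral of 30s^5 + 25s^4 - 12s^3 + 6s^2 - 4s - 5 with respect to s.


Reverse power rule on each term:
  ∫ 30s^5 ds = 5s^6
  ∫ 25s^4 ds = 5s^5
  ∫ -12s^3 ds = -3s^4
  ∫ 6s^2 ds = 2s^3
  ∫ -4s ds = -2s^2
  ∫ -5 ds = -5s
F(s) = 5s^6 + 5s^5 - 3s^4 + 2s^3 - 2s^2 - 5s + C


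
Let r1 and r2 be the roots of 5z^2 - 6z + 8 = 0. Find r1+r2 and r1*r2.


For az^2+bz+c=0: sum = -b/a, product = c/a.
a=5, b=-6, c=8
Sum = -(-6)/5 = 6/5
Product = (8)/5 = 8/5


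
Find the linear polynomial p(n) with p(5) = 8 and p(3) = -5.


p(n) = mn + b. Using p(5)=8, p(3)=-5:
m = (8 + 5)/(5 - 3) = 13/2 = 13/2
b = 8 - m*(5) = 8 - 65/2 = -49/2
p(n) = (13/2)n - (49/2)


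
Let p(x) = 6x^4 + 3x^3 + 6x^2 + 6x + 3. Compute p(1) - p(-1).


p(1) = 24
p(-1) = 6
p(1) - p(-1) = 24 - 6 = 18


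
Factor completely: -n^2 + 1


Roots satisfy r1 + r2 = -b/a = 0 and r1*r2 = c/a = -1.
So r1 = 1, r2 = -1.
-n^2 + 1 = -(n - r1)(n - r2) = -(n - 1)(n + 1)


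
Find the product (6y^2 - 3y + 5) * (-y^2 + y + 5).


Distribute each term of the first polynomial:
  (6y^2)(-y^2 + y + 5) = -6y^4 + 6y^3 + 30y^2
  (-3y)(-y^2 + y + 5) = 3y^3 - 3y^2 - 15y
  (5)(-y^2 + y + 5) = -5y^2 + 5y + 25
Sum: -6y^4 + 9y^3 + 22y^2 - 10y + 25


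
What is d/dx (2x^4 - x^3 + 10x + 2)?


Apply the power rule term by term:
  d/dx(2x^4) = 8x^3
  d/dx(-x^3) = -3x^2
  d/dx(10x) = 10
  d/dx(2) = 0
p'(x) = 8x^3 - 3x^2 + 10


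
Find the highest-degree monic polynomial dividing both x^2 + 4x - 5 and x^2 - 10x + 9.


Factor each:
  x^2 + 4x - 5 = (x - 1)(x + 5)
  x^2 - 10x + 9 = (x - 1)(x - 9)
Common monic factor: x - 1


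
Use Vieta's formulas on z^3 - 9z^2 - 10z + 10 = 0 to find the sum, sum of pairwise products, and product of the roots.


Monic cubic z^3+bz^2+cz+d=0: sum=-b, pairwise sum=c, product=-d.
b=-9, c=-10, d=10
r1+r2+r3 = 9
r1r2+r1r3+r2r3 = -10
r1r2r3 = -10


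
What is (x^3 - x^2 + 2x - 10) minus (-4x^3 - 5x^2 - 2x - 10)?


Distribute the minus sign:
  (x^3 - x^2 + 2x - 10)
- (-4x^3 - 5x^2 - 2x - 10)
Negate second polynomial: 4x^3 + 5x^2 + 2x + 10
Add: 5x^3 + 4x^2 + 4x


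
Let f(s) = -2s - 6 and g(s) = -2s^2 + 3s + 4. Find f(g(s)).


Substitute g(s) into f:
f(g(s)) = -2*(-2s^2 + 3s + 4) + (-6)
Expand and combine: 4s^2 - 6s - 14


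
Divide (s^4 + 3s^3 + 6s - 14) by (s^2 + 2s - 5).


(s^4 + 3s^3 + 6s - 14) / (s^2 + 2s - 5)
Step 1: s^2 * (s^2 + 2s - 5) = s^4 + 2s^3 - 5s^2; subtract.
Step 2: s * (s^2 + 2s - 5) = s^3 + 2s^2 - 5s; subtract.
Step 3: 3 * (s^2 + 2s - 5) = 3s^2 + 6s - 15; subtract.
Quotient: s^2 + s + 3, Remainder: 5s + 1


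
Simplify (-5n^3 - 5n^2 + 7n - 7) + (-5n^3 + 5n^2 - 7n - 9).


Align terms by degree and add:
  -5n^3 - 5n^2 + 7n - 7
  -5n^3 + 5n^2 - 7n - 9
= -10n^3 - 16


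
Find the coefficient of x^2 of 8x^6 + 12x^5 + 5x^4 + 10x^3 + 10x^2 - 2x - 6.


Read off the coefficient of x^2: 10


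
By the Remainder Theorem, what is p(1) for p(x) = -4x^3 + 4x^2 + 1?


By the Remainder Theorem, the remainder equals p(1):
  -4*(1)^3 = -4
  4*(1)^2 = 4
  0*(1)^1 = 0
  constant: 1
Sum: -4 + 4 + 0 + 1 = 1


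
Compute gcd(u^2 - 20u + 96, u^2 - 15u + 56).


Factor each:
  u^2 - 20u + 96 = (u - 8)(u - 12)
  u^2 - 15u + 56 = (u - 8)(u - 7)
Common monic factor: u - 8


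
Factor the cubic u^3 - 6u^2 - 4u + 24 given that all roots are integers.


Try integer roots (divisors of 24). u=2: p(2)=0.
Divide out (u - 2): quotient is u^2 - 4u - 12.
Factor the quadratic: (u + 2)(u - 6)
Result: (u - 2)(u + 2)(u - 6)


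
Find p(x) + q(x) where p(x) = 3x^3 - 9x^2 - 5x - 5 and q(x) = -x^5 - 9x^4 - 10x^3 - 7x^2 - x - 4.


Align terms by degree and add:
  3x^3 - 9x^2 - 5x - 5
  -x^5 - 9x^4 - 10x^3 - 7x^2 - x - 4
= -x^5 - 9x^4 - 7x^3 - 16x^2 - 6x - 9


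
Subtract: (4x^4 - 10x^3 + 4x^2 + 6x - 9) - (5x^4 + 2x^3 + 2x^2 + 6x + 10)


Distribute the minus sign:
  (4x^4 - 10x^3 + 4x^2 + 6x - 9)
- (5x^4 + 2x^3 + 2x^2 + 6x + 10)
Negate second polynomial: -5x^4 - 2x^3 - 2x^2 - 6x - 10
Add: -x^4 - 12x^3 + 2x^2 - 19


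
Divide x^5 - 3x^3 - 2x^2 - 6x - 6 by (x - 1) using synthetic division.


Synthetic division with c = 1. Coefficients: 1, 0, -3, -2, -6, -6
Bring down 1.
  1 * 1 = 1; 1 + 0 = 1
  1 * 1 = 1; 1 - 3 = -2
  -2 * 1 = -2; -2 - 2 = -4
  -4 * 1 = -4; -4 - 6 = -10
  -10 * 1 = -10; -10 - 6 = -16
Quotient: x^4 + x^3 - 2x^2 - 4x - 10, Remainder: -16


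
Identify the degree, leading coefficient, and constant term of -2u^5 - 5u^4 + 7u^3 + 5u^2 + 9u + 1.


Highest power of u is 5, with coefficient -2. Constant term is 1.
Degree = 5, leading coefficient = -2, constant term = 1


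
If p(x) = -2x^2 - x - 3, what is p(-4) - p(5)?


p(-4) = -31
p(5) = -58
p(-4) - p(5) = -31 + 58 = 27


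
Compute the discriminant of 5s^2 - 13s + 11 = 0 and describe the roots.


D = b^2 - 4ac = (-13)^2 - 4(5)(11) = 169 - 220 = -51
Since D < 0: two complex conjugate roots (no real roots)


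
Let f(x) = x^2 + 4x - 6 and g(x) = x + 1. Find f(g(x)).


Substitute g(x) into f:
f(g(x)) = 1*(x + 1)^2 + 4*(x + 1) + (-6)
(x + 1)^2 = x^2 + 2x + 1
Expand and combine: x^2 + 6x - 1


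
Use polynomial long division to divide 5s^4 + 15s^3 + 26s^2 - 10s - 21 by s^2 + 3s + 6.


(5s^4 + 15s^3 + 26s^2 - 10s - 21) / (s^2 + 3s + 6)
Step 1: 5s^2 * (s^2 + 3s + 6) = 5s^4 + 15s^3 + 30s^2; subtract.
Step 2: 0 * (s^2 + 3s + 6) = 0; subtract.
Step 3: -4 * (s^2 + 3s + 6) = -4s^2 - 12s - 24; subtract.
Quotient: 5s^2 - 4, Remainder: 2s + 3


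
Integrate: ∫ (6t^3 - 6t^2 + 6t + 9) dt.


Reverse power rule on each term:
  ∫ 6t^3 dt = (3/2)t^4
  ∫ -6t^2 dt = -2t^3
  ∫ 6t dt = 3t^2
  ∫ 9 dt = 9t
F(t) = (3/2)t^4 - 2t^3 + 3t^2 + 9t + C


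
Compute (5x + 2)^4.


Expand (5x + 2)^4 by repeated multiplication:
  (5x + 2)^2 = 25x^2 + 20x + 4
  (5x + 2)^3 = 125x^3 + 150x^2 + 60x + 8
= 625x^4 + 1000x^3 + 600x^2 + 160x + 16


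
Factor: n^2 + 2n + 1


Roots satisfy r1 + r2 = -b/a = -2 and r1*r2 = c/a = 1.
So r1 = -1, r2 = -1.
n^2 + 2n + 1 = (n - r1)(n - r2) = (n + 1)(n + 1)


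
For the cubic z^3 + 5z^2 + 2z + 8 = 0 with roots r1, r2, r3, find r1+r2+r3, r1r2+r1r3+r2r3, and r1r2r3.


Monic cubic z^3+bz^2+cz+d=0: sum=-b, pairwise sum=c, product=-d.
b=5, c=2, d=8
r1+r2+r3 = -5
r1r2+r1r3+r2r3 = 2
r1r2r3 = -8


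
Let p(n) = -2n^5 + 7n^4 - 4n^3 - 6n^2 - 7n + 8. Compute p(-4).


Using direct substitution:
  -2 * (-4)^5 = 2048
  7 * (-4)^4 = 1792
  -4 * (-4)^3 = 256
  -6 * (-4)^2 = -96
  -7 * (-4)^1 = 28
  constant: 8
Sum = 2048 + 1792 + 256 - 96 + 28 + 8 = 4036


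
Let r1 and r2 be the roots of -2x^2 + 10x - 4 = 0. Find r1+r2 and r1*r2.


For ax^2+bx+c=0: sum = -b/a, product = c/a.
a=-2, b=10, c=-4
Sum = -(10)/-2 = 5
Product = (-4)/-2 = 2


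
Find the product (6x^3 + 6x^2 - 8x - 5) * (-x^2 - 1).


Distribute each term of the first polynomial:
  (6x^3)(-x^2 - 1) = -6x^5 - 6x^3
  (6x^2)(-x^2 - 1) = -6x^4 - 6x^2
  (-8x)(-x^2 - 1) = 8x^3 + 8x
  (-5)(-x^2 - 1) = 5x^2 + 5
Sum: -6x^5 - 6x^4 + 2x^3 - x^2 + 8x + 5


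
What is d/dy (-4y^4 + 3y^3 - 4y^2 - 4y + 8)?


Apply the power rule term by term:
  d/dy(-4y^4) = -16y^3
  d/dy(3y^3) = 9y^2
  d/dy(-4y^2) = -8y
  d/dy(-4y) = -4
  d/dy(8) = 0
p'(y) = -16y^3 + 9y^2 - 8y - 4


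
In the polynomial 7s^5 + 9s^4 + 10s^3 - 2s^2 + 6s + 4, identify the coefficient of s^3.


Read off the coefficient of s^3: 10


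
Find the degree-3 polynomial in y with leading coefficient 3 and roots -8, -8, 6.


p(y) = 3(y + 8)(y + 8)(y - 6)
Expand: 3y^3 + 30y^2 - 96y - 1152


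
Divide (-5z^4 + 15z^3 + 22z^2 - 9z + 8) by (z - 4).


(-5z^4 + 15z^3 + 22z^2 - 9z + 8) / (z - 4)
Step 1: -5z^3 * (z - 4) = -5z^4 + 20z^3; subtract.
Step 2: -5z^2 * (z - 4) = -5z^3 + 20z^2; subtract.
Step 3: 2z * (z - 4) = 2z^2 - 8z; subtract.
Step 4: -1 * (z - 4) = -z + 4; subtract.
Quotient: -5z^3 - 5z^2 + 2z - 1, Remainder: 4


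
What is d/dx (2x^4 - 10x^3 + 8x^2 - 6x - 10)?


Apply the power rule term by term:
  d/dx(2x^4) = 8x^3
  d/dx(-10x^3) = -30x^2
  d/dx(8x^2) = 16x
  d/dx(-6x) = -6
  d/dx(-10) = 0
p'(x) = 8x^3 - 30x^2 + 16x - 6


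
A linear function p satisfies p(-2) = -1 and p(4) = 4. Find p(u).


p(u) = mu + b. Using p(-2)=-1, p(4)=4:
m = (-1 - 4)/(-2 - 4) = -5/-6 = 5/6
b = -1 - m*(-2) = -1 + 5/3 = 2/3
p(u) = (5/6)u + (2/3)


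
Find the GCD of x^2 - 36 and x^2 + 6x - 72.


Factor each:
  x^2 - 36 = (x - 6)(x + 6)
  x^2 + 6x - 72 = (x - 6)(x + 12)
Common monic factor: x - 6


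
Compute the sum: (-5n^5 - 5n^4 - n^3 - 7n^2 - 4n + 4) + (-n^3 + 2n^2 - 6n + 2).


Align terms by degree and add:
  -5n^5 - 5n^4 - n^3 - 7n^2 - 4n + 4
  -n^3 + 2n^2 - 6n + 2
= -5n^5 - 5n^4 - 2n^3 - 5n^2 - 10n + 6


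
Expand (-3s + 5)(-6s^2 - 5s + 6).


Distribute each term of the first polynomial:
  (-3s)(-6s^2 - 5s + 6) = 18s^3 + 15s^2 - 18s
  (5)(-6s^2 - 5s + 6) = -30s^2 - 25s + 30
Sum: 18s^3 - 15s^2 - 43s + 30


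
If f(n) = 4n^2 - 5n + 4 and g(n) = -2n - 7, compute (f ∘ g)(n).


Substitute g(n) into f:
f(g(n)) = 4*(-2n - 7)^2 + (-5)*(-2n - 7) + 4
(-2n - 7)^2 = 4n^2 + 28n + 49
Expand and combine: 16n^2 + 122n + 235


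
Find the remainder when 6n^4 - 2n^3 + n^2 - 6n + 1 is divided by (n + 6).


By the Remainder Theorem, the remainder equals p(-6):
  6*(-6)^4 = 7776
  -2*(-6)^3 = 432
  1*(-6)^2 = 36
  -6*(-6)^1 = 36
  constant: 1
Sum: 7776 + 432 + 36 + 36 + 1 = 8281


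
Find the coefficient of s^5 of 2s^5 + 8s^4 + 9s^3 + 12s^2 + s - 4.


Read off the coefficient of s^5: 2


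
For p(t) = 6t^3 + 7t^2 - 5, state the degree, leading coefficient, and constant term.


Highest power of t is 3, with coefficient 6. Constant term is -5.
Degree = 3, leading coefficient = 6, constant term = -5


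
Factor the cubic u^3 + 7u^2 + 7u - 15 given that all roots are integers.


Try integer roots (divisors of -15). u=1: p(1)=0.
Divide out (u - 1): quotient is u^2 + 8u + 15.
Factor the quadratic: (u + 3)(u + 5)
Result: (u - 1)(u + 3)(u + 5)


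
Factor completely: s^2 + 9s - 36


Roots satisfy r1 + r2 = -b/a = -9 and r1*r2 = c/a = -36.
So r1 = 3, r2 = -12.
s^2 + 9s - 36 = (s - r1)(s - r2) = (s - 3)(s + 12)


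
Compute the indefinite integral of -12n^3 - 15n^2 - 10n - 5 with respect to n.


Reverse power rule on each term:
  ∫ -12n^3 dn = -3n^4
  ∫ -15n^2 dn = -5n^3
  ∫ -10n dn = -5n^2
  ∫ -5 dn = -5n
F(n) = -3n^4 - 5n^3 - 5n^2 - 5n + C


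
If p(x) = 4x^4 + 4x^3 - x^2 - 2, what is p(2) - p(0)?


p(2) = 90
p(0) = -2
p(2) - p(0) = 90 + 2 = 92


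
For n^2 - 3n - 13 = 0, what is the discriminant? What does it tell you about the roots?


D = b^2 - 4ac = (-3)^2 - 4(1)(-13) = 9 + 52 = 61
Since D > 0: two distinct irrational roots


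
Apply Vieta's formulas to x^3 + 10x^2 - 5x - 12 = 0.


Monic cubic x^3+bx^2+cx+d=0: sum=-b, pairwise sum=c, product=-d.
b=10, c=-5, d=-12
r1+r2+r3 = -10
r1r2+r1r3+r2r3 = -5
r1r2r3 = 12


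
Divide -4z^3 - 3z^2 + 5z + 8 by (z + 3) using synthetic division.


Synthetic division with c = -3. Coefficients: -4, -3, 5, 8
Bring down -4.
  -4 * -3 = 12; 12 - 3 = 9
  9 * -3 = -27; -27 + 5 = -22
  -22 * -3 = 66; 66 + 8 = 74
Quotient: -4z^2 + 9z - 22, Remainder: 74


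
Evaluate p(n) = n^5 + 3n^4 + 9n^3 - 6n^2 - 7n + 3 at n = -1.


Using direct substitution:
  1 * (-1)^5 = -1
  3 * (-1)^4 = 3
  9 * (-1)^3 = -9
  -6 * (-1)^2 = -6
  -7 * (-1)^1 = 7
  constant: 3
Sum = -1 + 3 - 9 - 6 + 7 + 3 = -3


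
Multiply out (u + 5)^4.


Expand (u + 5)^4 by repeated multiplication:
  (u + 5)^2 = u^2 + 10u + 25
  (u + 5)^3 = u^3 + 15u^2 + 75u + 125
= u^4 + 20u^3 + 150u^2 + 500u + 625


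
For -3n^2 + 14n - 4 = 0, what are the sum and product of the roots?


For an^2+bn+c=0: sum = -b/a, product = c/a.
a=-3, b=14, c=-4
Sum = -(14)/-3 = 14/3
Product = (-4)/-3 = 4/3


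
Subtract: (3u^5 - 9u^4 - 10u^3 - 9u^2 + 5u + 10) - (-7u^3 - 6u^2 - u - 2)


Distribute the minus sign:
  (3u^5 - 9u^4 - 10u^3 - 9u^2 + 5u + 10)
- (-7u^3 - 6u^2 - u - 2)
Negate second polynomial: 7u^3 + 6u^2 + u + 2
Add: 3u^5 - 9u^4 - 3u^3 - 3u^2 + 6u + 12


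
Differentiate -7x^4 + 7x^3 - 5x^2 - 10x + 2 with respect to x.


Apply the power rule term by term:
  d/dx(-7x^4) = -28x^3
  d/dx(7x^3) = 21x^2
  d/dx(-5x^2) = -10x
  d/dx(-10x) = -10
  d/dx(2) = 0
p'(x) = -28x^3 + 21x^2 - 10x - 10


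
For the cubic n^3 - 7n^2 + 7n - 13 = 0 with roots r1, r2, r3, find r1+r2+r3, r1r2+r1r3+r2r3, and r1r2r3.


Monic cubic n^3+bn^2+cn+d=0: sum=-b, pairwise sum=c, product=-d.
b=-7, c=7, d=-13
r1+r2+r3 = 7
r1r2+r1r3+r2r3 = 7
r1r2r3 = 13


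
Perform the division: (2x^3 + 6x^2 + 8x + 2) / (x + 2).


(2x^3 + 6x^2 + 8x + 2) / (x + 2)
Step 1: 2x^2 * (x + 2) = 2x^3 + 4x^2; subtract.
Step 2: 2x * (x + 2) = 2x^2 + 4x; subtract.
Step 3: 4 * (x + 2) = 4x + 8; subtract.
Quotient: 2x^2 + 2x + 4, Remainder: -6


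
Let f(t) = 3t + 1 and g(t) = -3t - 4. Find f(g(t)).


Substitute g(t) into f:
f(g(t)) = 3*(-3t - 4) + 1
Expand and combine: -9t - 11


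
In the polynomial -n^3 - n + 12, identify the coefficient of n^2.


Read off the coefficient of n^2: 0


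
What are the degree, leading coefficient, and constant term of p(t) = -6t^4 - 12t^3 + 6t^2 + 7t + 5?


Highest power of t is 4, with coefficient -6. Constant term is 5.
Degree = 4, leading coefficient = -6, constant term = 5


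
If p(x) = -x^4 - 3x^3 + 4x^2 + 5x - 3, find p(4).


Using direct substitution:
  -1 * (4)^4 = -256
  -3 * (4)^3 = -192
  4 * (4)^2 = 64
  5 * (4)^1 = 20
  constant: -3
Sum = -256 - 192 + 64 + 20 - 3 = -367


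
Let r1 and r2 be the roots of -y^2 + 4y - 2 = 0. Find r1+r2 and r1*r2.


For ay^2+by+c=0: sum = -b/a, product = c/a.
a=-1, b=4, c=-2
Sum = -(4)/-1 = 4
Product = (-2)/-1 = 2


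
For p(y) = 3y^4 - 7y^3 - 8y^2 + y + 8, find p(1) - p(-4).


p(1) = -3
p(-4) = 1092
p(1) - p(-4) = -3 - 1092 = -1095


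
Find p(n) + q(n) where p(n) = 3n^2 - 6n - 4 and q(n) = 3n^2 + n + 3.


Align terms by degree and add:
  3n^2 - 6n - 4
+ 3n^2 + n + 3
= 6n^2 - 5n - 1


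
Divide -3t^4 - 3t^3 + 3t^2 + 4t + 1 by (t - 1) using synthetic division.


Synthetic division with c = 1. Coefficients: -3, -3, 3, 4, 1
Bring down -3.
  -3 * 1 = -3; -3 - 3 = -6
  -6 * 1 = -6; -6 + 3 = -3
  -3 * 1 = -3; -3 + 4 = 1
  1 * 1 = 1; 1 + 1 = 2
Quotient: -3t^3 - 6t^2 - 3t + 1, Remainder: 2


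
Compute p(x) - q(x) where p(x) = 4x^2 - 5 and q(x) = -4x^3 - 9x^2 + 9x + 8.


Distribute the minus sign:
  (4x^2 - 5)
- (-4x^3 - 9x^2 + 9x + 8)
Negate second polynomial: 4x^3 + 9x^2 - 9x - 8
Add: 4x^3 + 13x^2 - 9x - 13


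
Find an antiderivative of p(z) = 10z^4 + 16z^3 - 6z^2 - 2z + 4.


Reverse power rule on each term:
  ∫ 10z^4 dz = 2z^5
  ∫ 16z^3 dz = 4z^4
  ∫ -6z^2 dz = -2z^3
  ∫ -2z dz = -z^2
  ∫ 4 dz = 4z
F(z) = 2z^5 + 4z^4 - 2z^3 - z^2 + 4z + C


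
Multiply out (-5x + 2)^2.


Expand (-5x + 2)^2 by repeated multiplication:
= 25x^2 - 20x + 4


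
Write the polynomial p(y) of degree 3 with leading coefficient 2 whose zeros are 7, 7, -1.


p(y) = 2(y - 7)(y - 7)(y + 1)
Expand: 2y^3 - 26y^2 + 70y + 98


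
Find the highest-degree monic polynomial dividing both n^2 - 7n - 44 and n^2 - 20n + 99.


Factor each:
  n^2 - 7n - 44 = (n - 11)(n + 4)
  n^2 - 20n + 99 = (n - 11)(n - 9)
Common monic factor: n - 11


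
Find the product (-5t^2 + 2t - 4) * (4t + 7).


Distribute each term of the first polynomial:
  (-5t^2)(4t + 7) = -20t^3 - 35t^2
  (2t)(4t + 7) = 8t^2 + 14t
  (-4)(4t + 7) = -16t - 28
Sum: -20t^3 - 27t^2 - 2t - 28


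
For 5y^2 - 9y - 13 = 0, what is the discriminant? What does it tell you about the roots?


D = b^2 - 4ac = (-9)^2 - 4(5)(-13) = 81 + 260 = 341
Since D > 0: two distinct irrational roots


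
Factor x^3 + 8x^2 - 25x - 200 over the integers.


Try integer roots (divisors of -200). x=5: p(5)=0.
Divide out (x - 5): quotient is x^2 + 13x + 40.
Factor the quadratic: (x + 5)(x + 8)
Result: (x - 5)(x + 5)(x + 8)


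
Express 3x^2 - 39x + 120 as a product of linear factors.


Roots satisfy r1 + r2 = -b/a = 13 and r1*r2 = c/a = 40.
So r1 = 8, r2 = 5.
3x^2 - 39x + 120 = 3(x - r1)(x - r2) = 3(x - 8)(x - 5)


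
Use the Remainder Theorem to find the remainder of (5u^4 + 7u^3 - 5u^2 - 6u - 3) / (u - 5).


By the Remainder Theorem, the remainder equals p(5):
  5*(5)^4 = 3125
  7*(5)^3 = 875
  -5*(5)^2 = -125
  -6*(5)^1 = -30
  constant: -3
Sum: 3125 + 875 - 125 - 30 - 3 = 3842


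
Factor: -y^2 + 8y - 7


Roots satisfy r1 + r2 = -b/a = 8 and r1*r2 = c/a = 7.
So r1 = 7, r2 = 1.
-y^2 + 8y - 7 = -(y - r1)(y - r2) = -(y - 7)(y - 1)


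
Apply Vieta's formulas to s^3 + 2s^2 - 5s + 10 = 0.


Monic cubic s^3+bs^2+cs+d=0: sum=-b, pairwise sum=c, product=-d.
b=2, c=-5, d=10
r1+r2+r3 = -2
r1r2+r1r3+r2r3 = -5
r1r2r3 = -10


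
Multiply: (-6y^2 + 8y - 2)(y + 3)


Distribute each term of the first polynomial:
  (-6y^2)(y + 3) = -6y^3 - 18y^2
  (8y)(y + 3) = 8y^2 + 24y
  (-2)(y + 3) = -2y - 6
Sum: -6y^3 - 10y^2 + 22y - 6


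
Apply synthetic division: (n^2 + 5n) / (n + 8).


Synthetic division with c = -8. Coefficients: 1, 5, 0
Bring down 1.
  1 * -8 = -8; -8 + 5 = -3
  -3 * -8 = 24; 24 + 0 = 24
Quotient: n - 3, Remainder: 24


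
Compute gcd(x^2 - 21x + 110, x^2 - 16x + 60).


Factor each:
  x^2 - 21x + 110 = (x - 10)(x - 11)
  x^2 - 16x + 60 = (x - 10)(x - 6)
Common monic factor: x - 10


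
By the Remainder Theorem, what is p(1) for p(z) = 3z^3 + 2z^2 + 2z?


By the Remainder Theorem, the remainder equals p(1):
  3*(1)^3 = 3
  2*(1)^2 = 2
  2*(1)^1 = 2
  constant: 0
Sum: 3 + 2 + 2 + 0 = 7


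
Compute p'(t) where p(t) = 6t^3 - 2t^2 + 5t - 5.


Apply the power rule term by term:
  d/dt(6t^3) = 18t^2
  d/dt(-2t^2) = -4t
  d/dt(5t) = 5
  d/dt(-5) = 0
p'(t) = 18t^2 - 4t + 5


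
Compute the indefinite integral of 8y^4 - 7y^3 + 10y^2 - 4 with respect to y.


Reverse power rule on each term:
  ∫ 8y^4 dy = (8/5)y^5
  ∫ -7y^3 dy = -(7/4)y^4
  ∫ 10y^2 dy = (10/3)y^3
  ∫ -4 dy = -4y
F(y) = (8/5)y^5 - (7/4)y^4 + (10/3)y^3 - 4y + C


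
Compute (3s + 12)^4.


Expand (3s + 12)^4 by repeated multiplication:
  (3s + 12)^2 = 9s^2 + 72s + 144
  (3s + 12)^3 = 27s^3 + 324s^2 + 1296s + 1728
= 81s^4 + 1296s^3 + 7776s^2 + 20736s + 20736


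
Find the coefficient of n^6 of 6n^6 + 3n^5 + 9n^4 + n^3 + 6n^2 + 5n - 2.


Read off the coefficient of n^6: 6


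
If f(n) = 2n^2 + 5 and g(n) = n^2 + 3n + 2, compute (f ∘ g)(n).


Substitute g(n) into f:
f(g(n)) = 2*(n^2 + 3n + 2)^2 + 5
(n^2 + 3n + 2)^2 = n^4 + 6n^3 + 13n^2 + 12n + 4
Expand and combine: 2n^4 + 12n^3 + 26n^2 + 24n + 13


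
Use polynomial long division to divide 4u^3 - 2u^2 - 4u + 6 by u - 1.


(4u^3 - 2u^2 - 4u + 6) / (u - 1)
Step 1: 4u^2 * (u - 1) = 4u^3 - 4u^2; subtract.
Step 2: 2u * (u - 1) = 2u^2 - 2u; subtract.
Step 3: -2 * (u - 1) = -2u + 2; subtract.
Quotient: 4u^2 + 2u - 2, Remainder: 4


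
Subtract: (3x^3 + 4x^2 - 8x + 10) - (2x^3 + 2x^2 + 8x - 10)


Distribute the minus sign:
  (3x^3 + 4x^2 - 8x + 10)
- (2x^3 + 2x^2 + 8x - 10)
Negate second polynomial: -2x^3 - 2x^2 - 8x + 10
Add: x^3 + 2x^2 - 16x + 20


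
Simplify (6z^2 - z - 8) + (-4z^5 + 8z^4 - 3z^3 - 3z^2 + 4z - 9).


Align terms by degree and add:
  6z^2 - z - 8
  -4z^5 + 8z^4 - 3z^3 - 3z^2 + 4z - 9
= -4z^5 + 8z^4 - 3z^3 + 3z^2 + 3z - 17


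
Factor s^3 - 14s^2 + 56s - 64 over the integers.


Try integer roots (divisors of -64). s=8: p(8)=0.
Divide out (s - 8): quotient is s^2 - 6s + 8.
Factor the quadratic: (s - 4)(s - 2)
Result: (s - 8)(s - 4)(s - 2)


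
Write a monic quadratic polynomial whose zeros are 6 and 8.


p(z) = (z - 6)(z - 8)
Expand: z^2 - 14z + 48


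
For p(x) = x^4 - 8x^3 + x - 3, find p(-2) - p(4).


p(-2) = 75
p(4) = -255
p(-2) - p(4) = 75 + 255 = 330


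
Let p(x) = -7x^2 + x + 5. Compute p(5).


Using direct substitution:
  -7 * (5)^2 = -175
  1 * (5)^1 = 5
  constant: 5
Sum = -175 + 5 + 5 = -165


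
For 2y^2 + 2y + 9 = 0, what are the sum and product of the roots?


For ay^2+by+c=0: sum = -b/a, product = c/a.
a=2, b=2, c=9
Sum = -(2)/2 = -1
Product = (9)/2 = 9/2


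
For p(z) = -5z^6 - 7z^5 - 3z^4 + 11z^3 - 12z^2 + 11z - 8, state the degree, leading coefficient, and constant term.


Highest power of z is 6, with coefficient -5. Constant term is -8.
Degree = 6, leading coefficient = -5, constant term = -8


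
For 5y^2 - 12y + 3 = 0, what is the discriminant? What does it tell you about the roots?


D = b^2 - 4ac = (-12)^2 - 4(5)(3) = 144 - 60 = 84
Since D > 0: two distinct irrational roots


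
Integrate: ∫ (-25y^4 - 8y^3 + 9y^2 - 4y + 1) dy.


Reverse power rule on each term:
  ∫ -25y^4 dy = -5y^5
  ∫ -8y^3 dy = -2y^4
  ∫ 9y^2 dy = 3y^3
  ∫ -4y dy = -2y^2
  ∫ 1 dy = y
F(y) = -5y^5 - 2y^4 + 3y^3 - 2y^2 + y + C


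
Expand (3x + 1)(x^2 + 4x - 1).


Distribute each term of the first polynomial:
  (3x)(x^2 + 4x - 1) = 3x^3 + 12x^2 - 3x
  (1)(x^2 + 4x - 1) = x^2 + 4x - 1
Sum: 3x^3 + 13x^2 + x - 1


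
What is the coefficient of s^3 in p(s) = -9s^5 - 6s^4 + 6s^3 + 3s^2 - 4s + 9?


Read off the coefficient of s^3: 6


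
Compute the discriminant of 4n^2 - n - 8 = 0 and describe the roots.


D = b^2 - 4ac = (-1)^2 - 4(4)(-8) = 1 + 128 = 129
Since D > 0: two distinct irrational roots


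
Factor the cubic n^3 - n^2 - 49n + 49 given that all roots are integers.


Try integer roots (divisors of 49). n=-7: p(-7)=0.
Divide out (n + 7): quotient is n^2 - 8n + 7.
Factor the quadratic: (n - 7)(n - 1)
Result: (n + 7)(n - 7)(n - 1)


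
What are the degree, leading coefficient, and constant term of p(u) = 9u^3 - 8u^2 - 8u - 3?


Highest power of u is 3, with coefficient 9. Constant term is -3.
Degree = 3, leading coefficient = 9, constant term = -3


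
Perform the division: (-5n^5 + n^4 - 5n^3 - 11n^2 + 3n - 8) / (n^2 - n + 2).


(-5n^5 + n^4 - 5n^3 - 11n^2 + 3n - 8) / (n^2 - n + 2)
Step 1: -5n^3 * (n^2 - n + 2) = -5n^5 + 5n^4 - 10n^3; subtract.
Step 2: -4n^2 * (n^2 - n + 2) = -4n^4 + 4n^3 - 8n^2; subtract.
Step 3: n * (n^2 - n + 2) = n^3 - n^2 + 2n; subtract.
Step 4: -2 * (n^2 - n + 2) = -2n^2 + 2n - 4; subtract.
Quotient: -5n^3 - 4n^2 + n - 2, Remainder: -n - 4


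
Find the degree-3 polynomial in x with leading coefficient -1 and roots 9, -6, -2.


p(x) = -(x - 9)(x + 6)(x + 2)
Expand: -x^3 + x^2 + 60x + 108


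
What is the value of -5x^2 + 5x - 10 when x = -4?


Using direct substitution:
  -5 * (-4)^2 = -80
  5 * (-4)^1 = -20
  constant: -10
Sum = -80 - 20 - 10 = -110


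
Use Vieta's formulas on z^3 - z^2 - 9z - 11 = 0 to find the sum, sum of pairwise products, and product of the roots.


Monic cubic z^3+bz^2+cz+d=0: sum=-b, pairwise sum=c, product=-d.
b=-1, c=-9, d=-11
r1+r2+r3 = 1
r1r2+r1r3+r2r3 = -9
r1r2r3 = 11


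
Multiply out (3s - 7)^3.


Expand (3s - 7)^3 by repeated multiplication:
  (3s - 7)^2 = 9s^2 - 42s + 49
= 27s^3 - 189s^2 + 441s - 343


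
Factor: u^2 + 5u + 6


Roots satisfy r1 + r2 = -b/a = -5 and r1*r2 = c/a = 6.
So r1 = -3, r2 = -2.
u^2 + 5u + 6 = (u - r1)(u - r2) = (u + 3)(u + 2)


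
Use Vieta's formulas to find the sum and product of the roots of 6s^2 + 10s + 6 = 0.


For as^2+bs+c=0: sum = -b/a, product = c/a.
a=6, b=10, c=6
Sum = -(10)/6 = -5/3
Product = (6)/6 = 1


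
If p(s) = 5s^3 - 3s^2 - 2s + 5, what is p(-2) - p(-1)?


p(-2) = -43
p(-1) = -1
p(-2) - p(-1) = -43 + 1 = -42


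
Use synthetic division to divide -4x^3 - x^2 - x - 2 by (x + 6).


Synthetic division with c = -6. Coefficients: -4, -1, -1, -2
Bring down -4.
  -4 * -6 = 24; 24 - 1 = 23
  23 * -6 = -138; -138 - 1 = -139
  -139 * -6 = 834; 834 - 2 = 832
Quotient: -4x^2 + 23x - 139, Remainder: 832


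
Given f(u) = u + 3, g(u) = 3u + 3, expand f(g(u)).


Substitute g(u) into f:
f(g(u)) = 1*(3u + 3) + 3
Expand and combine: 3u + 6


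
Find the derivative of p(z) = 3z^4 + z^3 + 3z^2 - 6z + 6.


Apply the power rule term by term:
  d/dz(3z^4) = 12z^3
  d/dz(z^3) = 3z^2
  d/dz(3z^2) = 6z
  d/dz(-6z) = -6
  d/dz(6) = 0
p'(z) = 12z^3 + 3z^2 + 6z - 6


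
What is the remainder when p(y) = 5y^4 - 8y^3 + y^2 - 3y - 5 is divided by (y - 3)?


By the Remainder Theorem, the remainder equals p(3):
  5*(3)^4 = 405
  -8*(3)^3 = -216
  1*(3)^2 = 9
  -3*(3)^1 = -9
  constant: -5
Sum: 405 - 216 + 9 - 9 - 5 = 184


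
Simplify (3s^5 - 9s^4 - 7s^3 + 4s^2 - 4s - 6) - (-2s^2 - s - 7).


Distribute the minus sign:
  (3s^5 - 9s^4 - 7s^3 + 4s^2 - 4s - 6)
- (-2s^2 - s - 7)
Negate second polynomial: 2s^2 + s + 7
Add: 3s^5 - 9s^4 - 7s^3 + 6s^2 - 3s + 1


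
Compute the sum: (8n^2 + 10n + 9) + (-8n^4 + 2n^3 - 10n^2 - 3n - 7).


Align terms by degree and add:
  8n^2 + 10n + 9
  -8n^4 + 2n^3 - 10n^2 - 3n - 7
= -8n^4 + 2n^3 - 2n^2 + 7n + 2


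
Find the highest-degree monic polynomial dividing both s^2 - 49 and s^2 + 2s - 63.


Factor each:
  s^2 - 49 = (s - 7)(s + 7)
  s^2 + 2s - 63 = (s - 7)(s + 9)
Common monic factor: s - 7


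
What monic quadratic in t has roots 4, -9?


p(t) = (t - 4)(t + 9)
Expand: t^2 + 5t - 36


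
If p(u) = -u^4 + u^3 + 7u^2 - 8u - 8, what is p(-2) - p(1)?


p(-2) = 12
p(1) = -9
p(-2) - p(1) = 12 + 9 = 21


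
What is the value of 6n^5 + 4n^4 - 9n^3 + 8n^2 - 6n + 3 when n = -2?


Using direct substitution:
  6 * (-2)^5 = -192
  4 * (-2)^4 = 64
  -9 * (-2)^3 = 72
  8 * (-2)^2 = 32
  -6 * (-2)^1 = 12
  constant: 3
Sum = -192 + 64 + 72 + 32 + 12 + 3 = -9


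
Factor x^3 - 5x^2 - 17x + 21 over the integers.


Try integer roots (divisors of 21). x=7: p(7)=0.
Divide out (x - 7): quotient is x^2 + 2x - 3.
Factor the quadratic: (x + 3)(x - 1)
Result: (x - 7)(x + 3)(x - 1)


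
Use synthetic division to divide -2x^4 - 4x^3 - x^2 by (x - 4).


Synthetic division with c = 4. Coefficients: -2, -4, -1, 0, 0
Bring down -2.
  -2 * 4 = -8; -8 - 4 = -12
  -12 * 4 = -48; -48 - 1 = -49
  -49 * 4 = -196; -196 + 0 = -196
  -196 * 4 = -784; -784 + 0 = -784
Quotient: -2x^3 - 12x^2 - 49x - 196, Remainder: -784


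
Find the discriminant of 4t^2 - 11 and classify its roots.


D = b^2 - 4ac = (0)^2 - 4(4)(-11) = 0 + 176 = 176
Since D > 0: two distinct irrational roots


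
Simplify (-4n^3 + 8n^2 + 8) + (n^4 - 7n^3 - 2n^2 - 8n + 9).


Align terms by degree and add:
  -4n^3 + 8n^2 + 8
+ n^4 - 7n^3 - 2n^2 - 8n + 9
= n^4 - 11n^3 + 6n^2 - 8n + 17


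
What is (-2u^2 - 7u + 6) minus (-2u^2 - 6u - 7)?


Distribute the minus sign:
  (-2u^2 - 7u + 6)
- (-2u^2 - 6u - 7)
Negate second polynomial: 2u^2 + 6u + 7
Add: -u + 13


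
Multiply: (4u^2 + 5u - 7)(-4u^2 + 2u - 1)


Distribute each term of the first polynomial:
  (4u^2)(-4u^2 + 2u - 1) = -16u^4 + 8u^3 - 4u^2
  (5u)(-4u^2 + 2u - 1) = -20u^3 + 10u^2 - 5u
  (-7)(-4u^2 + 2u - 1) = 28u^2 - 14u + 7
Sum: -16u^4 - 12u^3 + 34u^2 - 19u + 7


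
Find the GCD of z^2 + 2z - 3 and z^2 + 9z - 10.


Factor each:
  z^2 + 2z - 3 = (z - 1)(z + 3)
  z^2 + 9z - 10 = (z - 1)(z + 10)
Common monic factor: z - 1


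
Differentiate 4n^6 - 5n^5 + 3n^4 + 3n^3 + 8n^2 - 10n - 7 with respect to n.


Apply the power rule term by term:
  d/dn(4n^6) = 24n^5
  d/dn(-5n^5) = -25n^4
  d/dn(3n^4) = 12n^3
  d/dn(3n^3) = 9n^2
  d/dn(8n^2) = 16n
  d/dn(-10n) = -10
  d/dn(-7) = 0
p'(n) = 24n^5 - 25n^4 + 12n^3 + 9n^2 + 16n - 10


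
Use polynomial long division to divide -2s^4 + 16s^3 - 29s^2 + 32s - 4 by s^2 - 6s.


(-2s^4 + 16s^3 - 29s^2 + 32s - 4) / (s^2 - 6s)
Step 1: -2s^2 * (s^2 - 6s) = -2s^4 + 12s^3; subtract.
Step 2: 4s * (s^2 - 6s) = 4s^3 - 24s^2; subtract.
Step 3: -5 * (s^2 - 6s) = -5s^2 + 30s; subtract.
Quotient: -2s^2 + 4s - 5, Remainder: 2s - 4


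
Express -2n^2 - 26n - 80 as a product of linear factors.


Roots satisfy r1 + r2 = -b/a = -13 and r1*r2 = c/a = 40.
So r1 = -8, r2 = -5.
-2n^2 - 26n - 80 = -2(n - r1)(n - r2) = -2(n + 8)(n + 5)


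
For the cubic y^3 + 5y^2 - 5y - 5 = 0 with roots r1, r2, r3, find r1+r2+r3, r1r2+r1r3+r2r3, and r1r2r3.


Monic cubic y^3+by^2+cy+d=0: sum=-b, pairwise sum=c, product=-d.
b=5, c=-5, d=-5
r1+r2+r3 = -5
r1r2+r1r3+r2r3 = -5
r1r2r3 = 5


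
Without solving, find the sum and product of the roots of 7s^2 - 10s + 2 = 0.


For as^2+bs+c=0: sum = -b/a, product = c/a.
a=7, b=-10, c=2
Sum = -(-10)/7 = 10/7
Product = (2)/7 = 2/7


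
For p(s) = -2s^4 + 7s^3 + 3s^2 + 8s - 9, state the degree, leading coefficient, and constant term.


Highest power of s is 4, with coefficient -2. Constant term is -9.
Degree = 4, leading coefficient = -2, constant term = -9


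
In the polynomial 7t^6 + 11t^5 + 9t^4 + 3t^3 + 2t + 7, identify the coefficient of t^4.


Read off the coefficient of t^4: 9


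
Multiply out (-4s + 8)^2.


Expand (-4s + 8)^2 by repeated multiplication:
= 16s^2 - 64s + 64
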